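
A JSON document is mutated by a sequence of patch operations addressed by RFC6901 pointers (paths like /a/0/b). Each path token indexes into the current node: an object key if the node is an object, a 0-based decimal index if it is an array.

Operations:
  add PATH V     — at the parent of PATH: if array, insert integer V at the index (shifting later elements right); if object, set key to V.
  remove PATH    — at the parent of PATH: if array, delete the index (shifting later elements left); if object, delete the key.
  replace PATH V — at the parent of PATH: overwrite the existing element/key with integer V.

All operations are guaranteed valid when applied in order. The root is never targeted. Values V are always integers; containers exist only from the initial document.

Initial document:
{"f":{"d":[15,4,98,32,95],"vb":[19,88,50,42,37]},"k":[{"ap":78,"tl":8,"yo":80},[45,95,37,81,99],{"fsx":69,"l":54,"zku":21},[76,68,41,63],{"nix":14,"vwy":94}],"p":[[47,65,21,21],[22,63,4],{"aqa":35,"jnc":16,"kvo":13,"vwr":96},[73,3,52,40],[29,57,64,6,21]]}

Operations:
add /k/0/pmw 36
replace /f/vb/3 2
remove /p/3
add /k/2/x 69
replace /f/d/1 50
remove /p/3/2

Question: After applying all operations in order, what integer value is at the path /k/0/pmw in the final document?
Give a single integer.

Answer: 36

Derivation:
After op 1 (add /k/0/pmw 36): {"f":{"d":[15,4,98,32,95],"vb":[19,88,50,42,37]},"k":[{"ap":78,"pmw":36,"tl":8,"yo":80},[45,95,37,81,99],{"fsx":69,"l":54,"zku":21},[76,68,41,63],{"nix":14,"vwy":94}],"p":[[47,65,21,21],[22,63,4],{"aqa":35,"jnc":16,"kvo":13,"vwr":96},[73,3,52,40],[29,57,64,6,21]]}
After op 2 (replace /f/vb/3 2): {"f":{"d":[15,4,98,32,95],"vb":[19,88,50,2,37]},"k":[{"ap":78,"pmw":36,"tl":8,"yo":80},[45,95,37,81,99],{"fsx":69,"l":54,"zku":21},[76,68,41,63],{"nix":14,"vwy":94}],"p":[[47,65,21,21],[22,63,4],{"aqa":35,"jnc":16,"kvo":13,"vwr":96},[73,3,52,40],[29,57,64,6,21]]}
After op 3 (remove /p/3): {"f":{"d":[15,4,98,32,95],"vb":[19,88,50,2,37]},"k":[{"ap":78,"pmw":36,"tl":8,"yo":80},[45,95,37,81,99],{"fsx":69,"l":54,"zku":21},[76,68,41,63],{"nix":14,"vwy":94}],"p":[[47,65,21,21],[22,63,4],{"aqa":35,"jnc":16,"kvo":13,"vwr":96},[29,57,64,6,21]]}
After op 4 (add /k/2/x 69): {"f":{"d":[15,4,98,32,95],"vb":[19,88,50,2,37]},"k":[{"ap":78,"pmw":36,"tl":8,"yo":80},[45,95,37,81,99],{"fsx":69,"l":54,"x":69,"zku":21},[76,68,41,63],{"nix":14,"vwy":94}],"p":[[47,65,21,21],[22,63,4],{"aqa":35,"jnc":16,"kvo":13,"vwr":96},[29,57,64,6,21]]}
After op 5 (replace /f/d/1 50): {"f":{"d":[15,50,98,32,95],"vb":[19,88,50,2,37]},"k":[{"ap":78,"pmw":36,"tl":8,"yo":80},[45,95,37,81,99],{"fsx":69,"l":54,"x":69,"zku":21},[76,68,41,63],{"nix":14,"vwy":94}],"p":[[47,65,21,21],[22,63,4],{"aqa":35,"jnc":16,"kvo":13,"vwr":96},[29,57,64,6,21]]}
After op 6 (remove /p/3/2): {"f":{"d":[15,50,98,32,95],"vb":[19,88,50,2,37]},"k":[{"ap":78,"pmw":36,"tl":8,"yo":80},[45,95,37,81,99],{"fsx":69,"l":54,"x":69,"zku":21},[76,68,41,63],{"nix":14,"vwy":94}],"p":[[47,65,21,21],[22,63,4],{"aqa":35,"jnc":16,"kvo":13,"vwr":96},[29,57,6,21]]}
Value at /k/0/pmw: 36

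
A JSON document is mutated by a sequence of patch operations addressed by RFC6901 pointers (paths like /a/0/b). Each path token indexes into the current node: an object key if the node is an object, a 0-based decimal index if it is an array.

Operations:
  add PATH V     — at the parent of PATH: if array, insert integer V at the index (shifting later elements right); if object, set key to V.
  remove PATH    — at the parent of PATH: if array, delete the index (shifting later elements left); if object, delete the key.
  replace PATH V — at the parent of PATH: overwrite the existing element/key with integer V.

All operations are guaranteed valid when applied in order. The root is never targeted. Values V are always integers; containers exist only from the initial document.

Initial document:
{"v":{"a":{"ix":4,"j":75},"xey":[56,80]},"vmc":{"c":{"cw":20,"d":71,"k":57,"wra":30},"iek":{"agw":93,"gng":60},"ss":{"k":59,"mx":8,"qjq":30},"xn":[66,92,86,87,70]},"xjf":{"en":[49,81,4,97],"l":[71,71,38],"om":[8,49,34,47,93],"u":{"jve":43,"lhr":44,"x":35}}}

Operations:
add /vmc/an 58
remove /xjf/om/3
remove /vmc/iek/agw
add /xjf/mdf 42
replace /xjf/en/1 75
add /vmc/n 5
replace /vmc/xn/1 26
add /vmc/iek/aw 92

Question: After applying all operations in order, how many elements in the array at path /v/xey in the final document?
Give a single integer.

Answer: 2

Derivation:
After op 1 (add /vmc/an 58): {"v":{"a":{"ix":4,"j":75},"xey":[56,80]},"vmc":{"an":58,"c":{"cw":20,"d":71,"k":57,"wra":30},"iek":{"agw":93,"gng":60},"ss":{"k":59,"mx":8,"qjq":30},"xn":[66,92,86,87,70]},"xjf":{"en":[49,81,4,97],"l":[71,71,38],"om":[8,49,34,47,93],"u":{"jve":43,"lhr":44,"x":35}}}
After op 2 (remove /xjf/om/3): {"v":{"a":{"ix":4,"j":75},"xey":[56,80]},"vmc":{"an":58,"c":{"cw":20,"d":71,"k":57,"wra":30},"iek":{"agw":93,"gng":60},"ss":{"k":59,"mx":8,"qjq":30},"xn":[66,92,86,87,70]},"xjf":{"en":[49,81,4,97],"l":[71,71,38],"om":[8,49,34,93],"u":{"jve":43,"lhr":44,"x":35}}}
After op 3 (remove /vmc/iek/agw): {"v":{"a":{"ix":4,"j":75},"xey":[56,80]},"vmc":{"an":58,"c":{"cw":20,"d":71,"k":57,"wra":30},"iek":{"gng":60},"ss":{"k":59,"mx":8,"qjq":30},"xn":[66,92,86,87,70]},"xjf":{"en":[49,81,4,97],"l":[71,71,38],"om":[8,49,34,93],"u":{"jve":43,"lhr":44,"x":35}}}
After op 4 (add /xjf/mdf 42): {"v":{"a":{"ix":4,"j":75},"xey":[56,80]},"vmc":{"an":58,"c":{"cw":20,"d":71,"k":57,"wra":30},"iek":{"gng":60},"ss":{"k":59,"mx":8,"qjq":30},"xn":[66,92,86,87,70]},"xjf":{"en":[49,81,4,97],"l":[71,71,38],"mdf":42,"om":[8,49,34,93],"u":{"jve":43,"lhr":44,"x":35}}}
After op 5 (replace /xjf/en/1 75): {"v":{"a":{"ix":4,"j":75},"xey":[56,80]},"vmc":{"an":58,"c":{"cw":20,"d":71,"k":57,"wra":30},"iek":{"gng":60},"ss":{"k":59,"mx":8,"qjq":30},"xn":[66,92,86,87,70]},"xjf":{"en":[49,75,4,97],"l":[71,71,38],"mdf":42,"om":[8,49,34,93],"u":{"jve":43,"lhr":44,"x":35}}}
After op 6 (add /vmc/n 5): {"v":{"a":{"ix":4,"j":75},"xey":[56,80]},"vmc":{"an":58,"c":{"cw":20,"d":71,"k":57,"wra":30},"iek":{"gng":60},"n":5,"ss":{"k":59,"mx":8,"qjq":30},"xn":[66,92,86,87,70]},"xjf":{"en":[49,75,4,97],"l":[71,71,38],"mdf":42,"om":[8,49,34,93],"u":{"jve":43,"lhr":44,"x":35}}}
After op 7 (replace /vmc/xn/1 26): {"v":{"a":{"ix":4,"j":75},"xey":[56,80]},"vmc":{"an":58,"c":{"cw":20,"d":71,"k":57,"wra":30},"iek":{"gng":60},"n":5,"ss":{"k":59,"mx":8,"qjq":30},"xn":[66,26,86,87,70]},"xjf":{"en":[49,75,4,97],"l":[71,71,38],"mdf":42,"om":[8,49,34,93],"u":{"jve":43,"lhr":44,"x":35}}}
After op 8 (add /vmc/iek/aw 92): {"v":{"a":{"ix":4,"j":75},"xey":[56,80]},"vmc":{"an":58,"c":{"cw":20,"d":71,"k":57,"wra":30},"iek":{"aw":92,"gng":60},"n":5,"ss":{"k":59,"mx":8,"qjq":30},"xn":[66,26,86,87,70]},"xjf":{"en":[49,75,4,97],"l":[71,71,38],"mdf":42,"om":[8,49,34,93],"u":{"jve":43,"lhr":44,"x":35}}}
Size at path /v/xey: 2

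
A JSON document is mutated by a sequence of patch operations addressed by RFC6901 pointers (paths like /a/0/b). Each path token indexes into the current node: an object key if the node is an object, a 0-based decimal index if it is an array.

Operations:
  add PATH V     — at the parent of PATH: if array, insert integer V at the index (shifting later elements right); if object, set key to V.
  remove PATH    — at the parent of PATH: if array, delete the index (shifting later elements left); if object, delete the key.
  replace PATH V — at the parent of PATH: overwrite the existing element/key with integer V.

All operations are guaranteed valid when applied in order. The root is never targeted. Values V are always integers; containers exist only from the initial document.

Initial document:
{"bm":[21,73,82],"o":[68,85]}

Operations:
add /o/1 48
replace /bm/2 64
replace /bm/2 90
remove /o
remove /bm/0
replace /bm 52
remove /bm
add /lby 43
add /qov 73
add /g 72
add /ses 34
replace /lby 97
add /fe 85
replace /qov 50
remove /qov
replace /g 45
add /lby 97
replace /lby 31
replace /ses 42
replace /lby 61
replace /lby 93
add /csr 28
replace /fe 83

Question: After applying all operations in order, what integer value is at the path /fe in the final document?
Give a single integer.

Answer: 83

Derivation:
After op 1 (add /o/1 48): {"bm":[21,73,82],"o":[68,48,85]}
After op 2 (replace /bm/2 64): {"bm":[21,73,64],"o":[68,48,85]}
After op 3 (replace /bm/2 90): {"bm":[21,73,90],"o":[68,48,85]}
After op 4 (remove /o): {"bm":[21,73,90]}
After op 5 (remove /bm/0): {"bm":[73,90]}
After op 6 (replace /bm 52): {"bm":52}
After op 7 (remove /bm): {}
After op 8 (add /lby 43): {"lby":43}
After op 9 (add /qov 73): {"lby":43,"qov":73}
After op 10 (add /g 72): {"g":72,"lby":43,"qov":73}
After op 11 (add /ses 34): {"g":72,"lby":43,"qov":73,"ses":34}
After op 12 (replace /lby 97): {"g":72,"lby":97,"qov":73,"ses":34}
After op 13 (add /fe 85): {"fe":85,"g":72,"lby":97,"qov":73,"ses":34}
After op 14 (replace /qov 50): {"fe":85,"g":72,"lby":97,"qov":50,"ses":34}
After op 15 (remove /qov): {"fe":85,"g":72,"lby":97,"ses":34}
After op 16 (replace /g 45): {"fe":85,"g":45,"lby":97,"ses":34}
After op 17 (add /lby 97): {"fe":85,"g":45,"lby":97,"ses":34}
After op 18 (replace /lby 31): {"fe":85,"g":45,"lby":31,"ses":34}
After op 19 (replace /ses 42): {"fe":85,"g":45,"lby":31,"ses":42}
After op 20 (replace /lby 61): {"fe":85,"g":45,"lby":61,"ses":42}
After op 21 (replace /lby 93): {"fe":85,"g":45,"lby":93,"ses":42}
After op 22 (add /csr 28): {"csr":28,"fe":85,"g":45,"lby":93,"ses":42}
After op 23 (replace /fe 83): {"csr":28,"fe":83,"g":45,"lby":93,"ses":42}
Value at /fe: 83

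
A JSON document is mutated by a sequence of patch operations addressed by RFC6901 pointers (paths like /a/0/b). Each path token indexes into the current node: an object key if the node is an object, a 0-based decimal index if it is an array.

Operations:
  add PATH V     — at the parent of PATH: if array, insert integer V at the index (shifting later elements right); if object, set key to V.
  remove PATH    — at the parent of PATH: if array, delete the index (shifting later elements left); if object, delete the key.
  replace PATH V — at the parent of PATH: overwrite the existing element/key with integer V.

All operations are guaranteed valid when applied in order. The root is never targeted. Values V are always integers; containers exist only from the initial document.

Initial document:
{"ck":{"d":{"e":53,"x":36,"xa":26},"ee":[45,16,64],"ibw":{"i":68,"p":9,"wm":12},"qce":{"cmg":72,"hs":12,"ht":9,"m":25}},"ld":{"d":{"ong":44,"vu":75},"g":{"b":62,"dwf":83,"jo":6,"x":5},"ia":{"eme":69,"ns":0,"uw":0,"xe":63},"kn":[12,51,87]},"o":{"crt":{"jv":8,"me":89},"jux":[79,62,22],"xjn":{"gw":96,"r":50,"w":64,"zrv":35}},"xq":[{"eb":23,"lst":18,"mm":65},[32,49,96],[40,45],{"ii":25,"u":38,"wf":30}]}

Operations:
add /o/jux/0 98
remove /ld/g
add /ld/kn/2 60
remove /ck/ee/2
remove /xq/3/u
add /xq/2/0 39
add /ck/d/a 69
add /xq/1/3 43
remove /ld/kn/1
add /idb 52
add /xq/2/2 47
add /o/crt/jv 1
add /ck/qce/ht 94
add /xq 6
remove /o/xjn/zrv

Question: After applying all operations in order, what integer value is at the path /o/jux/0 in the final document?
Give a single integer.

Answer: 98

Derivation:
After op 1 (add /o/jux/0 98): {"ck":{"d":{"e":53,"x":36,"xa":26},"ee":[45,16,64],"ibw":{"i":68,"p":9,"wm":12},"qce":{"cmg":72,"hs":12,"ht":9,"m":25}},"ld":{"d":{"ong":44,"vu":75},"g":{"b":62,"dwf":83,"jo":6,"x":5},"ia":{"eme":69,"ns":0,"uw":0,"xe":63},"kn":[12,51,87]},"o":{"crt":{"jv":8,"me":89},"jux":[98,79,62,22],"xjn":{"gw":96,"r":50,"w":64,"zrv":35}},"xq":[{"eb":23,"lst":18,"mm":65},[32,49,96],[40,45],{"ii":25,"u":38,"wf":30}]}
After op 2 (remove /ld/g): {"ck":{"d":{"e":53,"x":36,"xa":26},"ee":[45,16,64],"ibw":{"i":68,"p":9,"wm":12},"qce":{"cmg":72,"hs":12,"ht":9,"m":25}},"ld":{"d":{"ong":44,"vu":75},"ia":{"eme":69,"ns":0,"uw":0,"xe":63},"kn":[12,51,87]},"o":{"crt":{"jv":8,"me":89},"jux":[98,79,62,22],"xjn":{"gw":96,"r":50,"w":64,"zrv":35}},"xq":[{"eb":23,"lst":18,"mm":65},[32,49,96],[40,45],{"ii":25,"u":38,"wf":30}]}
After op 3 (add /ld/kn/2 60): {"ck":{"d":{"e":53,"x":36,"xa":26},"ee":[45,16,64],"ibw":{"i":68,"p":9,"wm":12},"qce":{"cmg":72,"hs":12,"ht":9,"m":25}},"ld":{"d":{"ong":44,"vu":75},"ia":{"eme":69,"ns":0,"uw":0,"xe":63},"kn":[12,51,60,87]},"o":{"crt":{"jv":8,"me":89},"jux":[98,79,62,22],"xjn":{"gw":96,"r":50,"w":64,"zrv":35}},"xq":[{"eb":23,"lst":18,"mm":65},[32,49,96],[40,45],{"ii":25,"u":38,"wf":30}]}
After op 4 (remove /ck/ee/2): {"ck":{"d":{"e":53,"x":36,"xa":26},"ee":[45,16],"ibw":{"i":68,"p":9,"wm":12},"qce":{"cmg":72,"hs":12,"ht":9,"m":25}},"ld":{"d":{"ong":44,"vu":75},"ia":{"eme":69,"ns":0,"uw":0,"xe":63},"kn":[12,51,60,87]},"o":{"crt":{"jv":8,"me":89},"jux":[98,79,62,22],"xjn":{"gw":96,"r":50,"w":64,"zrv":35}},"xq":[{"eb":23,"lst":18,"mm":65},[32,49,96],[40,45],{"ii":25,"u":38,"wf":30}]}
After op 5 (remove /xq/3/u): {"ck":{"d":{"e":53,"x":36,"xa":26},"ee":[45,16],"ibw":{"i":68,"p":9,"wm":12},"qce":{"cmg":72,"hs":12,"ht":9,"m":25}},"ld":{"d":{"ong":44,"vu":75},"ia":{"eme":69,"ns":0,"uw":0,"xe":63},"kn":[12,51,60,87]},"o":{"crt":{"jv":8,"me":89},"jux":[98,79,62,22],"xjn":{"gw":96,"r":50,"w":64,"zrv":35}},"xq":[{"eb":23,"lst":18,"mm":65},[32,49,96],[40,45],{"ii":25,"wf":30}]}
After op 6 (add /xq/2/0 39): {"ck":{"d":{"e":53,"x":36,"xa":26},"ee":[45,16],"ibw":{"i":68,"p":9,"wm":12},"qce":{"cmg":72,"hs":12,"ht":9,"m":25}},"ld":{"d":{"ong":44,"vu":75},"ia":{"eme":69,"ns":0,"uw":0,"xe":63},"kn":[12,51,60,87]},"o":{"crt":{"jv":8,"me":89},"jux":[98,79,62,22],"xjn":{"gw":96,"r":50,"w":64,"zrv":35}},"xq":[{"eb":23,"lst":18,"mm":65},[32,49,96],[39,40,45],{"ii":25,"wf":30}]}
After op 7 (add /ck/d/a 69): {"ck":{"d":{"a":69,"e":53,"x":36,"xa":26},"ee":[45,16],"ibw":{"i":68,"p":9,"wm":12},"qce":{"cmg":72,"hs":12,"ht":9,"m":25}},"ld":{"d":{"ong":44,"vu":75},"ia":{"eme":69,"ns":0,"uw":0,"xe":63},"kn":[12,51,60,87]},"o":{"crt":{"jv":8,"me":89},"jux":[98,79,62,22],"xjn":{"gw":96,"r":50,"w":64,"zrv":35}},"xq":[{"eb":23,"lst":18,"mm":65},[32,49,96],[39,40,45],{"ii":25,"wf":30}]}
After op 8 (add /xq/1/3 43): {"ck":{"d":{"a":69,"e":53,"x":36,"xa":26},"ee":[45,16],"ibw":{"i":68,"p":9,"wm":12},"qce":{"cmg":72,"hs":12,"ht":9,"m":25}},"ld":{"d":{"ong":44,"vu":75},"ia":{"eme":69,"ns":0,"uw":0,"xe":63},"kn":[12,51,60,87]},"o":{"crt":{"jv":8,"me":89},"jux":[98,79,62,22],"xjn":{"gw":96,"r":50,"w":64,"zrv":35}},"xq":[{"eb":23,"lst":18,"mm":65},[32,49,96,43],[39,40,45],{"ii":25,"wf":30}]}
After op 9 (remove /ld/kn/1): {"ck":{"d":{"a":69,"e":53,"x":36,"xa":26},"ee":[45,16],"ibw":{"i":68,"p":9,"wm":12},"qce":{"cmg":72,"hs":12,"ht":9,"m":25}},"ld":{"d":{"ong":44,"vu":75},"ia":{"eme":69,"ns":0,"uw":0,"xe":63},"kn":[12,60,87]},"o":{"crt":{"jv":8,"me":89},"jux":[98,79,62,22],"xjn":{"gw":96,"r":50,"w":64,"zrv":35}},"xq":[{"eb":23,"lst":18,"mm":65},[32,49,96,43],[39,40,45],{"ii":25,"wf":30}]}
After op 10 (add /idb 52): {"ck":{"d":{"a":69,"e":53,"x":36,"xa":26},"ee":[45,16],"ibw":{"i":68,"p":9,"wm":12},"qce":{"cmg":72,"hs":12,"ht":9,"m":25}},"idb":52,"ld":{"d":{"ong":44,"vu":75},"ia":{"eme":69,"ns":0,"uw":0,"xe":63},"kn":[12,60,87]},"o":{"crt":{"jv":8,"me":89},"jux":[98,79,62,22],"xjn":{"gw":96,"r":50,"w":64,"zrv":35}},"xq":[{"eb":23,"lst":18,"mm":65},[32,49,96,43],[39,40,45],{"ii":25,"wf":30}]}
After op 11 (add /xq/2/2 47): {"ck":{"d":{"a":69,"e":53,"x":36,"xa":26},"ee":[45,16],"ibw":{"i":68,"p":9,"wm":12},"qce":{"cmg":72,"hs":12,"ht":9,"m":25}},"idb":52,"ld":{"d":{"ong":44,"vu":75},"ia":{"eme":69,"ns":0,"uw":0,"xe":63},"kn":[12,60,87]},"o":{"crt":{"jv":8,"me":89},"jux":[98,79,62,22],"xjn":{"gw":96,"r":50,"w":64,"zrv":35}},"xq":[{"eb":23,"lst":18,"mm":65},[32,49,96,43],[39,40,47,45],{"ii":25,"wf":30}]}
After op 12 (add /o/crt/jv 1): {"ck":{"d":{"a":69,"e":53,"x":36,"xa":26},"ee":[45,16],"ibw":{"i":68,"p":9,"wm":12},"qce":{"cmg":72,"hs":12,"ht":9,"m":25}},"idb":52,"ld":{"d":{"ong":44,"vu":75},"ia":{"eme":69,"ns":0,"uw":0,"xe":63},"kn":[12,60,87]},"o":{"crt":{"jv":1,"me":89},"jux":[98,79,62,22],"xjn":{"gw":96,"r":50,"w":64,"zrv":35}},"xq":[{"eb":23,"lst":18,"mm":65},[32,49,96,43],[39,40,47,45],{"ii":25,"wf":30}]}
After op 13 (add /ck/qce/ht 94): {"ck":{"d":{"a":69,"e":53,"x":36,"xa":26},"ee":[45,16],"ibw":{"i":68,"p":9,"wm":12},"qce":{"cmg":72,"hs":12,"ht":94,"m":25}},"idb":52,"ld":{"d":{"ong":44,"vu":75},"ia":{"eme":69,"ns":0,"uw":0,"xe":63},"kn":[12,60,87]},"o":{"crt":{"jv":1,"me":89},"jux":[98,79,62,22],"xjn":{"gw":96,"r":50,"w":64,"zrv":35}},"xq":[{"eb":23,"lst":18,"mm":65},[32,49,96,43],[39,40,47,45],{"ii":25,"wf":30}]}
After op 14 (add /xq 6): {"ck":{"d":{"a":69,"e":53,"x":36,"xa":26},"ee":[45,16],"ibw":{"i":68,"p":9,"wm":12},"qce":{"cmg":72,"hs":12,"ht":94,"m":25}},"idb":52,"ld":{"d":{"ong":44,"vu":75},"ia":{"eme":69,"ns":0,"uw":0,"xe":63},"kn":[12,60,87]},"o":{"crt":{"jv":1,"me":89},"jux":[98,79,62,22],"xjn":{"gw":96,"r":50,"w":64,"zrv":35}},"xq":6}
After op 15 (remove /o/xjn/zrv): {"ck":{"d":{"a":69,"e":53,"x":36,"xa":26},"ee":[45,16],"ibw":{"i":68,"p":9,"wm":12},"qce":{"cmg":72,"hs":12,"ht":94,"m":25}},"idb":52,"ld":{"d":{"ong":44,"vu":75},"ia":{"eme":69,"ns":0,"uw":0,"xe":63},"kn":[12,60,87]},"o":{"crt":{"jv":1,"me":89},"jux":[98,79,62,22],"xjn":{"gw":96,"r":50,"w":64}},"xq":6}
Value at /o/jux/0: 98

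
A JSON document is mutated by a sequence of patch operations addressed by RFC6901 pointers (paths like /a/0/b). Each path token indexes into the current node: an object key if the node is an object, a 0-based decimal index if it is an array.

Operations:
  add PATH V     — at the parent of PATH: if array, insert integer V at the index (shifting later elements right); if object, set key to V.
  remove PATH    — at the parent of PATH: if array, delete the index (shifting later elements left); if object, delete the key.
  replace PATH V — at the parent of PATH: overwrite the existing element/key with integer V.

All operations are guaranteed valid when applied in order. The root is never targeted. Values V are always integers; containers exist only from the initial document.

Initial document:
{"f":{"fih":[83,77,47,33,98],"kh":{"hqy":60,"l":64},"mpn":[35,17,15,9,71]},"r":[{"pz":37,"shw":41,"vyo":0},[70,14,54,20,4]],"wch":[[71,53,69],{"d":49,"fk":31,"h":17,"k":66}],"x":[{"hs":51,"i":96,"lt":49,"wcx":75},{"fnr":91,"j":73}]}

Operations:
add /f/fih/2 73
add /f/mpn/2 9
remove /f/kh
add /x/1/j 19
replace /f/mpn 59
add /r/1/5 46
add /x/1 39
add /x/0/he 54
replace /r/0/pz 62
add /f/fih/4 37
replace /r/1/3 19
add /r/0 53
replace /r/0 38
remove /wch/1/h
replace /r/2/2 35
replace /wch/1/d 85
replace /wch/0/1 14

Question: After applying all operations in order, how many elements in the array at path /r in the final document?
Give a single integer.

Answer: 3

Derivation:
After op 1 (add /f/fih/2 73): {"f":{"fih":[83,77,73,47,33,98],"kh":{"hqy":60,"l":64},"mpn":[35,17,15,9,71]},"r":[{"pz":37,"shw":41,"vyo":0},[70,14,54,20,4]],"wch":[[71,53,69],{"d":49,"fk":31,"h":17,"k":66}],"x":[{"hs":51,"i":96,"lt":49,"wcx":75},{"fnr":91,"j":73}]}
After op 2 (add /f/mpn/2 9): {"f":{"fih":[83,77,73,47,33,98],"kh":{"hqy":60,"l":64},"mpn":[35,17,9,15,9,71]},"r":[{"pz":37,"shw":41,"vyo":0},[70,14,54,20,4]],"wch":[[71,53,69],{"d":49,"fk":31,"h":17,"k":66}],"x":[{"hs":51,"i":96,"lt":49,"wcx":75},{"fnr":91,"j":73}]}
After op 3 (remove /f/kh): {"f":{"fih":[83,77,73,47,33,98],"mpn":[35,17,9,15,9,71]},"r":[{"pz":37,"shw":41,"vyo":0},[70,14,54,20,4]],"wch":[[71,53,69],{"d":49,"fk":31,"h":17,"k":66}],"x":[{"hs":51,"i":96,"lt":49,"wcx":75},{"fnr":91,"j":73}]}
After op 4 (add /x/1/j 19): {"f":{"fih":[83,77,73,47,33,98],"mpn":[35,17,9,15,9,71]},"r":[{"pz":37,"shw":41,"vyo":0},[70,14,54,20,4]],"wch":[[71,53,69],{"d":49,"fk":31,"h":17,"k":66}],"x":[{"hs":51,"i":96,"lt":49,"wcx":75},{"fnr":91,"j":19}]}
After op 5 (replace /f/mpn 59): {"f":{"fih":[83,77,73,47,33,98],"mpn":59},"r":[{"pz":37,"shw":41,"vyo":0},[70,14,54,20,4]],"wch":[[71,53,69],{"d":49,"fk":31,"h":17,"k":66}],"x":[{"hs":51,"i":96,"lt":49,"wcx":75},{"fnr":91,"j":19}]}
After op 6 (add /r/1/5 46): {"f":{"fih":[83,77,73,47,33,98],"mpn":59},"r":[{"pz":37,"shw":41,"vyo":0},[70,14,54,20,4,46]],"wch":[[71,53,69],{"d":49,"fk":31,"h":17,"k":66}],"x":[{"hs":51,"i":96,"lt":49,"wcx":75},{"fnr":91,"j":19}]}
After op 7 (add /x/1 39): {"f":{"fih":[83,77,73,47,33,98],"mpn":59},"r":[{"pz":37,"shw":41,"vyo":0},[70,14,54,20,4,46]],"wch":[[71,53,69],{"d":49,"fk":31,"h":17,"k":66}],"x":[{"hs":51,"i":96,"lt":49,"wcx":75},39,{"fnr":91,"j":19}]}
After op 8 (add /x/0/he 54): {"f":{"fih":[83,77,73,47,33,98],"mpn":59},"r":[{"pz":37,"shw":41,"vyo":0},[70,14,54,20,4,46]],"wch":[[71,53,69],{"d":49,"fk":31,"h":17,"k":66}],"x":[{"he":54,"hs":51,"i":96,"lt":49,"wcx":75},39,{"fnr":91,"j":19}]}
After op 9 (replace /r/0/pz 62): {"f":{"fih":[83,77,73,47,33,98],"mpn":59},"r":[{"pz":62,"shw":41,"vyo":0},[70,14,54,20,4,46]],"wch":[[71,53,69],{"d":49,"fk":31,"h":17,"k":66}],"x":[{"he":54,"hs":51,"i":96,"lt":49,"wcx":75},39,{"fnr":91,"j":19}]}
After op 10 (add /f/fih/4 37): {"f":{"fih":[83,77,73,47,37,33,98],"mpn":59},"r":[{"pz":62,"shw":41,"vyo":0},[70,14,54,20,4,46]],"wch":[[71,53,69],{"d":49,"fk":31,"h":17,"k":66}],"x":[{"he":54,"hs":51,"i":96,"lt":49,"wcx":75},39,{"fnr":91,"j":19}]}
After op 11 (replace /r/1/3 19): {"f":{"fih":[83,77,73,47,37,33,98],"mpn":59},"r":[{"pz":62,"shw":41,"vyo":0},[70,14,54,19,4,46]],"wch":[[71,53,69],{"d":49,"fk":31,"h":17,"k":66}],"x":[{"he":54,"hs":51,"i":96,"lt":49,"wcx":75},39,{"fnr":91,"j":19}]}
After op 12 (add /r/0 53): {"f":{"fih":[83,77,73,47,37,33,98],"mpn":59},"r":[53,{"pz":62,"shw":41,"vyo":0},[70,14,54,19,4,46]],"wch":[[71,53,69],{"d":49,"fk":31,"h":17,"k":66}],"x":[{"he":54,"hs":51,"i":96,"lt":49,"wcx":75},39,{"fnr":91,"j":19}]}
After op 13 (replace /r/0 38): {"f":{"fih":[83,77,73,47,37,33,98],"mpn":59},"r":[38,{"pz":62,"shw":41,"vyo":0},[70,14,54,19,4,46]],"wch":[[71,53,69],{"d":49,"fk":31,"h":17,"k":66}],"x":[{"he":54,"hs":51,"i":96,"lt":49,"wcx":75},39,{"fnr":91,"j":19}]}
After op 14 (remove /wch/1/h): {"f":{"fih":[83,77,73,47,37,33,98],"mpn":59},"r":[38,{"pz":62,"shw":41,"vyo":0},[70,14,54,19,4,46]],"wch":[[71,53,69],{"d":49,"fk":31,"k":66}],"x":[{"he":54,"hs":51,"i":96,"lt":49,"wcx":75},39,{"fnr":91,"j":19}]}
After op 15 (replace /r/2/2 35): {"f":{"fih":[83,77,73,47,37,33,98],"mpn":59},"r":[38,{"pz":62,"shw":41,"vyo":0},[70,14,35,19,4,46]],"wch":[[71,53,69],{"d":49,"fk":31,"k":66}],"x":[{"he":54,"hs":51,"i":96,"lt":49,"wcx":75},39,{"fnr":91,"j":19}]}
After op 16 (replace /wch/1/d 85): {"f":{"fih":[83,77,73,47,37,33,98],"mpn":59},"r":[38,{"pz":62,"shw":41,"vyo":0},[70,14,35,19,4,46]],"wch":[[71,53,69],{"d":85,"fk":31,"k":66}],"x":[{"he":54,"hs":51,"i":96,"lt":49,"wcx":75},39,{"fnr":91,"j":19}]}
After op 17 (replace /wch/0/1 14): {"f":{"fih":[83,77,73,47,37,33,98],"mpn":59},"r":[38,{"pz":62,"shw":41,"vyo":0},[70,14,35,19,4,46]],"wch":[[71,14,69],{"d":85,"fk":31,"k":66}],"x":[{"he":54,"hs":51,"i":96,"lt":49,"wcx":75},39,{"fnr":91,"j":19}]}
Size at path /r: 3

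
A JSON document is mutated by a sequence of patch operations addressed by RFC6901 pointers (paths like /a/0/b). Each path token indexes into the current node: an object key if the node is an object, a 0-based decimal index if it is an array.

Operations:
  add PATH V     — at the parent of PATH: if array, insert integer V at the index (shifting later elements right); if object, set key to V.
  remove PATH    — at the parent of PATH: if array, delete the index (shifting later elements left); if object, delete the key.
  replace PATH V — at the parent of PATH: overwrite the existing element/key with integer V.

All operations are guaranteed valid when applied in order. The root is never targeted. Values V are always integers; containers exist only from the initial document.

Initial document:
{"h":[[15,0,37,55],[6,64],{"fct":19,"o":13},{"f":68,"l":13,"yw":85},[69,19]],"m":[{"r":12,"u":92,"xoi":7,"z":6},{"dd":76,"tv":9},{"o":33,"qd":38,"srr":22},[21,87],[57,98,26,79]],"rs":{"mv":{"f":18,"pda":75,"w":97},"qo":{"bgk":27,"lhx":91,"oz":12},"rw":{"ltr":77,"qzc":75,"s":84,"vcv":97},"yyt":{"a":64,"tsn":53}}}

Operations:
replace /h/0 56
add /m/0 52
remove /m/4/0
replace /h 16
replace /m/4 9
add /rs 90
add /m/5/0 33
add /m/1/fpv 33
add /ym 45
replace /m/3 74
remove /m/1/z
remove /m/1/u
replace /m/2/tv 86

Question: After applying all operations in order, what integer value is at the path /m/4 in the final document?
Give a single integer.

Answer: 9

Derivation:
After op 1 (replace /h/0 56): {"h":[56,[6,64],{"fct":19,"o":13},{"f":68,"l":13,"yw":85},[69,19]],"m":[{"r":12,"u":92,"xoi":7,"z":6},{"dd":76,"tv":9},{"o":33,"qd":38,"srr":22},[21,87],[57,98,26,79]],"rs":{"mv":{"f":18,"pda":75,"w":97},"qo":{"bgk":27,"lhx":91,"oz":12},"rw":{"ltr":77,"qzc":75,"s":84,"vcv":97},"yyt":{"a":64,"tsn":53}}}
After op 2 (add /m/0 52): {"h":[56,[6,64],{"fct":19,"o":13},{"f":68,"l":13,"yw":85},[69,19]],"m":[52,{"r":12,"u":92,"xoi":7,"z":6},{"dd":76,"tv":9},{"o":33,"qd":38,"srr":22},[21,87],[57,98,26,79]],"rs":{"mv":{"f":18,"pda":75,"w":97},"qo":{"bgk":27,"lhx":91,"oz":12},"rw":{"ltr":77,"qzc":75,"s":84,"vcv":97},"yyt":{"a":64,"tsn":53}}}
After op 3 (remove /m/4/0): {"h":[56,[6,64],{"fct":19,"o":13},{"f":68,"l":13,"yw":85},[69,19]],"m":[52,{"r":12,"u":92,"xoi":7,"z":6},{"dd":76,"tv":9},{"o":33,"qd":38,"srr":22},[87],[57,98,26,79]],"rs":{"mv":{"f":18,"pda":75,"w":97},"qo":{"bgk":27,"lhx":91,"oz":12},"rw":{"ltr":77,"qzc":75,"s":84,"vcv":97},"yyt":{"a":64,"tsn":53}}}
After op 4 (replace /h 16): {"h":16,"m":[52,{"r":12,"u":92,"xoi":7,"z":6},{"dd":76,"tv":9},{"o":33,"qd":38,"srr":22},[87],[57,98,26,79]],"rs":{"mv":{"f":18,"pda":75,"w":97},"qo":{"bgk":27,"lhx":91,"oz":12},"rw":{"ltr":77,"qzc":75,"s":84,"vcv":97},"yyt":{"a":64,"tsn":53}}}
After op 5 (replace /m/4 9): {"h":16,"m":[52,{"r":12,"u":92,"xoi":7,"z":6},{"dd":76,"tv":9},{"o":33,"qd":38,"srr":22},9,[57,98,26,79]],"rs":{"mv":{"f":18,"pda":75,"w":97},"qo":{"bgk":27,"lhx":91,"oz":12},"rw":{"ltr":77,"qzc":75,"s":84,"vcv":97},"yyt":{"a":64,"tsn":53}}}
After op 6 (add /rs 90): {"h":16,"m":[52,{"r":12,"u":92,"xoi":7,"z":6},{"dd":76,"tv":9},{"o":33,"qd":38,"srr":22},9,[57,98,26,79]],"rs":90}
After op 7 (add /m/5/0 33): {"h":16,"m":[52,{"r":12,"u":92,"xoi":7,"z":6},{"dd":76,"tv":9},{"o":33,"qd":38,"srr":22},9,[33,57,98,26,79]],"rs":90}
After op 8 (add /m/1/fpv 33): {"h":16,"m":[52,{"fpv":33,"r":12,"u":92,"xoi":7,"z":6},{"dd":76,"tv":9},{"o":33,"qd":38,"srr":22},9,[33,57,98,26,79]],"rs":90}
After op 9 (add /ym 45): {"h":16,"m":[52,{"fpv":33,"r":12,"u":92,"xoi":7,"z":6},{"dd":76,"tv":9},{"o":33,"qd":38,"srr":22},9,[33,57,98,26,79]],"rs":90,"ym":45}
After op 10 (replace /m/3 74): {"h":16,"m":[52,{"fpv":33,"r":12,"u":92,"xoi":7,"z":6},{"dd":76,"tv":9},74,9,[33,57,98,26,79]],"rs":90,"ym":45}
After op 11 (remove /m/1/z): {"h":16,"m":[52,{"fpv":33,"r":12,"u":92,"xoi":7},{"dd":76,"tv":9},74,9,[33,57,98,26,79]],"rs":90,"ym":45}
After op 12 (remove /m/1/u): {"h":16,"m":[52,{"fpv":33,"r":12,"xoi":7},{"dd":76,"tv":9},74,9,[33,57,98,26,79]],"rs":90,"ym":45}
After op 13 (replace /m/2/tv 86): {"h":16,"m":[52,{"fpv":33,"r":12,"xoi":7},{"dd":76,"tv":86},74,9,[33,57,98,26,79]],"rs":90,"ym":45}
Value at /m/4: 9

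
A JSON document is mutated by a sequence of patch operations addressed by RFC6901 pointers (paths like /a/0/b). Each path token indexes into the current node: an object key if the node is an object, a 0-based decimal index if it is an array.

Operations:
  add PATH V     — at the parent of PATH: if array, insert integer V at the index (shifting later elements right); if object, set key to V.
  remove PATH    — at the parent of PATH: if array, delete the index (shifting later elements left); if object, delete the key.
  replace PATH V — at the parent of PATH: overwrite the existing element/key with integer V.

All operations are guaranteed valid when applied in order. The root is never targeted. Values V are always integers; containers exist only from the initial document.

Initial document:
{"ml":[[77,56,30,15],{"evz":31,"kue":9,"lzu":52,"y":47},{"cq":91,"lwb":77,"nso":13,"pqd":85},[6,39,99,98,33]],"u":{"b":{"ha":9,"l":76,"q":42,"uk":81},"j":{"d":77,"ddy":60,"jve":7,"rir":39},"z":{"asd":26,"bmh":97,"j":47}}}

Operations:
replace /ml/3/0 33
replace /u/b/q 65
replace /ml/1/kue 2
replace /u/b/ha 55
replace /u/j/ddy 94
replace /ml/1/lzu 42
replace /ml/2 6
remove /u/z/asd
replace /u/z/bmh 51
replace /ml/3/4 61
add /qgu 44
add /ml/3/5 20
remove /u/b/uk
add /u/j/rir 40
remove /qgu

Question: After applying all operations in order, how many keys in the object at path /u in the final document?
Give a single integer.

After op 1 (replace /ml/3/0 33): {"ml":[[77,56,30,15],{"evz":31,"kue":9,"lzu":52,"y":47},{"cq":91,"lwb":77,"nso":13,"pqd":85},[33,39,99,98,33]],"u":{"b":{"ha":9,"l":76,"q":42,"uk":81},"j":{"d":77,"ddy":60,"jve":7,"rir":39},"z":{"asd":26,"bmh":97,"j":47}}}
After op 2 (replace /u/b/q 65): {"ml":[[77,56,30,15],{"evz":31,"kue":9,"lzu":52,"y":47},{"cq":91,"lwb":77,"nso":13,"pqd":85},[33,39,99,98,33]],"u":{"b":{"ha":9,"l":76,"q":65,"uk":81},"j":{"d":77,"ddy":60,"jve":7,"rir":39},"z":{"asd":26,"bmh":97,"j":47}}}
After op 3 (replace /ml/1/kue 2): {"ml":[[77,56,30,15],{"evz":31,"kue":2,"lzu":52,"y":47},{"cq":91,"lwb":77,"nso":13,"pqd":85},[33,39,99,98,33]],"u":{"b":{"ha":9,"l":76,"q":65,"uk":81},"j":{"d":77,"ddy":60,"jve":7,"rir":39},"z":{"asd":26,"bmh":97,"j":47}}}
After op 4 (replace /u/b/ha 55): {"ml":[[77,56,30,15],{"evz":31,"kue":2,"lzu":52,"y":47},{"cq":91,"lwb":77,"nso":13,"pqd":85},[33,39,99,98,33]],"u":{"b":{"ha":55,"l":76,"q":65,"uk":81},"j":{"d":77,"ddy":60,"jve":7,"rir":39},"z":{"asd":26,"bmh":97,"j":47}}}
After op 5 (replace /u/j/ddy 94): {"ml":[[77,56,30,15],{"evz":31,"kue":2,"lzu":52,"y":47},{"cq":91,"lwb":77,"nso":13,"pqd":85},[33,39,99,98,33]],"u":{"b":{"ha":55,"l":76,"q":65,"uk":81},"j":{"d":77,"ddy":94,"jve":7,"rir":39},"z":{"asd":26,"bmh":97,"j":47}}}
After op 6 (replace /ml/1/lzu 42): {"ml":[[77,56,30,15],{"evz":31,"kue":2,"lzu":42,"y":47},{"cq":91,"lwb":77,"nso":13,"pqd":85},[33,39,99,98,33]],"u":{"b":{"ha":55,"l":76,"q":65,"uk":81},"j":{"d":77,"ddy":94,"jve":7,"rir":39},"z":{"asd":26,"bmh":97,"j":47}}}
After op 7 (replace /ml/2 6): {"ml":[[77,56,30,15],{"evz":31,"kue":2,"lzu":42,"y":47},6,[33,39,99,98,33]],"u":{"b":{"ha":55,"l":76,"q":65,"uk":81},"j":{"d":77,"ddy":94,"jve":7,"rir":39},"z":{"asd":26,"bmh":97,"j":47}}}
After op 8 (remove /u/z/asd): {"ml":[[77,56,30,15],{"evz":31,"kue":2,"lzu":42,"y":47},6,[33,39,99,98,33]],"u":{"b":{"ha":55,"l":76,"q":65,"uk":81},"j":{"d":77,"ddy":94,"jve":7,"rir":39},"z":{"bmh":97,"j":47}}}
After op 9 (replace /u/z/bmh 51): {"ml":[[77,56,30,15],{"evz":31,"kue":2,"lzu":42,"y":47},6,[33,39,99,98,33]],"u":{"b":{"ha":55,"l":76,"q":65,"uk":81},"j":{"d":77,"ddy":94,"jve":7,"rir":39},"z":{"bmh":51,"j":47}}}
After op 10 (replace /ml/3/4 61): {"ml":[[77,56,30,15],{"evz":31,"kue":2,"lzu":42,"y":47},6,[33,39,99,98,61]],"u":{"b":{"ha":55,"l":76,"q":65,"uk":81},"j":{"d":77,"ddy":94,"jve":7,"rir":39},"z":{"bmh":51,"j":47}}}
After op 11 (add /qgu 44): {"ml":[[77,56,30,15],{"evz":31,"kue":2,"lzu":42,"y":47},6,[33,39,99,98,61]],"qgu":44,"u":{"b":{"ha":55,"l":76,"q":65,"uk":81},"j":{"d":77,"ddy":94,"jve":7,"rir":39},"z":{"bmh":51,"j":47}}}
After op 12 (add /ml/3/5 20): {"ml":[[77,56,30,15],{"evz":31,"kue":2,"lzu":42,"y":47},6,[33,39,99,98,61,20]],"qgu":44,"u":{"b":{"ha":55,"l":76,"q":65,"uk":81},"j":{"d":77,"ddy":94,"jve":7,"rir":39},"z":{"bmh":51,"j":47}}}
After op 13 (remove /u/b/uk): {"ml":[[77,56,30,15],{"evz":31,"kue":2,"lzu":42,"y":47},6,[33,39,99,98,61,20]],"qgu":44,"u":{"b":{"ha":55,"l":76,"q":65},"j":{"d":77,"ddy":94,"jve":7,"rir":39},"z":{"bmh":51,"j":47}}}
After op 14 (add /u/j/rir 40): {"ml":[[77,56,30,15],{"evz":31,"kue":2,"lzu":42,"y":47},6,[33,39,99,98,61,20]],"qgu":44,"u":{"b":{"ha":55,"l":76,"q":65},"j":{"d":77,"ddy":94,"jve":7,"rir":40},"z":{"bmh":51,"j":47}}}
After op 15 (remove /qgu): {"ml":[[77,56,30,15],{"evz":31,"kue":2,"lzu":42,"y":47},6,[33,39,99,98,61,20]],"u":{"b":{"ha":55,"l":76,"q":65},"j":{"d":77,"ddy":94,"jve":7,"rir":40},"z":{"bmh":51,"j":47}}}
Size at path /u: 3

Answer: 3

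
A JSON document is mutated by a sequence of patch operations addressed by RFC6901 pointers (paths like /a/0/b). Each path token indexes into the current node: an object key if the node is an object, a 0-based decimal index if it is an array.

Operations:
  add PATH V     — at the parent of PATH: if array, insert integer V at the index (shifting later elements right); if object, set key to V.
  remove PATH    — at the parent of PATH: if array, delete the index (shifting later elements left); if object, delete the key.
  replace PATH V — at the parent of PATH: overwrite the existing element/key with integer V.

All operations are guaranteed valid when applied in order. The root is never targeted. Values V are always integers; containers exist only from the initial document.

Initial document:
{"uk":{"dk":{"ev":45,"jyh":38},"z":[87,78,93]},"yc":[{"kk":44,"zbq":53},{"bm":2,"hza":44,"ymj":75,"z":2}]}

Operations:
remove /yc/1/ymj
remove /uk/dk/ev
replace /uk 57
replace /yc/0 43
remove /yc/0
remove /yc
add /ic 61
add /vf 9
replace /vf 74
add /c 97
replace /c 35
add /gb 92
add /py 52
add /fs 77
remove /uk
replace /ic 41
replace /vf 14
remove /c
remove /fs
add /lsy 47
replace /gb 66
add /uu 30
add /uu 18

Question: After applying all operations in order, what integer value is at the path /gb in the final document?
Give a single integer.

Answer: 66

Derivation:
After op 1 (remove /yc/1/ymj): {"uk":{"dk":{"ev":45,"jyh":38},"z":[87,78,93]},"yc":[{"kk":44,"zbq":53},{"bm":2,"hza":44,"z":2}]}
After op 2 (remove /uk/dk/ev): {"uk":{"dk":{"jyh":38},"z":[87,78,93]},"yc":[{"kk":44,"zbq":53},{"bm":2,"hza":44,"z":2}]}
After op 3 (replace /uk 57): {"uk":57,"yc":[{"kk":44,"zbq":53},{"bm":2,"hza":44,"z":2}]}
After op 4 (replace /yc/0 43): {"uk":57,"yc":[43,{"bm":2,"hza":44,"z":2}]}
After op 5 (remove /yc/0): {"uk":57,"yc":[{"bm":2,"hza":44,"z":2}]}
After op 6 (remove /yc): {"uk":57}
After op 7 (add /ic 61): {"ic":61,"uk":57}
After op 8 (add /vf 9): {"ic":61,"uk":57,"vf":9}
After op 9 (replace /vf 74): {"ic":61,"uk":57,"vf":74}
After op 10 (add /c 97): {"c":97,"ic":61,"uk":57,"vf":74}
After op 11 (replace /c 35): {"c":35,"ic":61,"uk":57,"vf":74}
After op 12 (add /gb 92): {"c":35,"gb":92,"ic":61,"uk":57,"vf":74}
After op 13 (add /py 52): {"c":35,"gb":92,"ic":61,"py":52,"uk":57,"vf":74}
After op 14 (add /fs 77): {"c":35,"fs":77,"gb":92,"ic":61,"py":52,"uk":57,"vf":74}
After op 15 (remove /uk): {"c":35,"fs":77,"gb":92,"ic":61,"py":52,"vf":74}
After op 16 (replace /ic 41): {"c":35,"fs":77,"gb":92,"ic":41,"py":52,"vf":74}
After op 17 (replace /vf 14): {"c":35,"fs":77,"gb":92,"ic":41,"py":52,"vf":14}
After op 18 (remove /c): {"fs":77,"gb":92,"ic":41,"py":52,"vf":14}
After op 19 (remove /fs): {"gb":92,"ic":41,"py":52,"vf":14}
After op 20 (add /lsy 47): {"gb":92,"ic":41,"lsy":47,"py":52,"vf":14}
After op 21 (replace /gb 66): {"gb":66,"ic":41,"lsy":47,"py":52,"vf":14}
After op 22 (add /uu 30): {"gb":66,"ic":41,"lsy":47,"py":52,"uu":30,"vf":14}
After op 23 (add /uu 18): {"gb":66,"ic":41,"lsy":47,"py":52,"uu":18,"vf":14}
Value at /gb: 66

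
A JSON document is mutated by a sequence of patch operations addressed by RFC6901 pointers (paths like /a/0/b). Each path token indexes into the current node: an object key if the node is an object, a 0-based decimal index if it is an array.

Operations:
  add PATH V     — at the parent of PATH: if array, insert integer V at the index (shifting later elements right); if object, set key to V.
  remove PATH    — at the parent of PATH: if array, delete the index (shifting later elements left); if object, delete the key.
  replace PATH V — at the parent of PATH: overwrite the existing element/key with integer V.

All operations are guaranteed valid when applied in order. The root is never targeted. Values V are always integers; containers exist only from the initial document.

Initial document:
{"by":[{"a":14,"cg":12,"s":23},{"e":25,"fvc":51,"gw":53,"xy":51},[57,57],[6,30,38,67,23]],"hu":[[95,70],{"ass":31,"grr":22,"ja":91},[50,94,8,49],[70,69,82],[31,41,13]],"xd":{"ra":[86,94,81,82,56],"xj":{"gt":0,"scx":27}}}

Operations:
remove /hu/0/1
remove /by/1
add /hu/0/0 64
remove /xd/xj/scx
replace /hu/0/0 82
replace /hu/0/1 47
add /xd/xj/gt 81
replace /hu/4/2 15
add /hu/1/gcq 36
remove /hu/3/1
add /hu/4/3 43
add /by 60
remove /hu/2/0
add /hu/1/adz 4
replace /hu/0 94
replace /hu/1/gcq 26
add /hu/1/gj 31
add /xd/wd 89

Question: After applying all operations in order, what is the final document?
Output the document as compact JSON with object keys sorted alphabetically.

After op 1 (remove /hu/0/1): {"by":[{"a":14,"cg":12,"s":23},{"e":25,"fvc":51,"gw":53,"xy":51},[57,57],[6,30,38,67,23]],"hu":[[95],{"ass":31,"grr":22,"ja":91},[50,94,8,49],[70,69,82],[31,41,13]],"xd":{"ra":[86,94,81,82,56],"xj":{"gt":0,"scx":27}}}
After op 2 (remove /by/1): {"by":[{"a":14,"cg":12,"s":23},[57,57],[6,30,38,67,23]],"hu":[[95],{"ass":31,"grr":22,"ja":91},[50,94,8,49],[70,69,82],[31,41,13]],"xd":{"ra":[86,94,81,82,56],"xj":{"gt":0,"scx":27}}}
After op 3 (add /hu/0/0 64): {"by":[{"a":14,"cg":12,"s":23},[57,57],[6,30,38,67,23]],"hu":[[64,95],{"ass":31,"grr":22,"ja":91},[50,94,8,49],[70,69,82],[31,41,13]],"xd":{"ra":[86,94,81,82,56],"xj":{"gt":0,"scx":27}}}
After op 4 (remove /xd/xj/scx): {"by":[{"a":14,"cg":12,"s":23},[57,57],[6,30,38,67,23]],"hu":[[64,95],{"ass":31,"grr":22,"ja":91},[50,94,8,49],[70,69,82],[31,41,13]],"xd":{"ra":[86,94,81,82,56],"xj":{"gt":0}}}
After op 5 (replace /hu/0/0 82): {"by":[{"a":14,"cg":12,"s":23},[57,57],[6,30,38,67,23]],"hu":[[82,95],{"ass":31,"grr":22,"ja":91},[50,94,8,49],[70,69,82],[31,41,13]],"xd":{"ra":[86,94,81,82,56],"xj":{"gt":0}}}
After op 6 (replace /hu/0/1 47): {"by":[{"a":14,"cg":12,"s":23},[57,57],[6,30,38,67,23]],"hu":[[82,47],{"ass":31,"grr":22,"ja":91},[50,94,8,49],[70,69,82],[31,41,13]],"xd":{"ra":[86,94,81,82,56],"xj":{"gt":0}}}
After op 7 (add /xd/xj/gt 81): {"by":[{"a":14,"cg":12,"s":23},[57,57],[6,30,38,67,23]],"hu":[[82,47],{"ass":31,"grr":22,"ja":91},[50,94,8,49],[70,69,82],[31,41,13]],"xd":{"ra":[86,94,81,82,56],"xj":{"gt":81}}}
After op 8 (replace /hu/4/2 15): {"by":[{"a":14,"cg":12,"s":23},[57,57],[6,30,38,67,23]],"hu":[[82,47],{"ass":31,"grr":22,"ja":91},[50,94,8,49],[70,69,82],[31,41,15]],"xd":{"ra":[86,94,81,82,56],"xj":{"gt":81}}}
After op 9 (add /hu/1/gcq 36): {"by":[{"a":14,"cg":12,"s":23},[57,57],[6,30,38,67,23]],"hu":[[82,47],{"ass":31,"gcq":36,"grr":22,"ja":91},[50,94,8,49],[70,69,82],[31,41,15]],"xd":{"ra":[86,94,81,82,56],"xj":{"gt":81}}}
After op 10 (remove /hu/3/1): {"by":[{"a":14,"cg":12,"s":23},[57,57],[6,30,38,67,23]],"hu":[[82,47],{"ass":31,"gcq":36,"grr":22,"ja":91},[50,94,8,49],[70,82],[31,41,15]],"xd":{"ra":[86,94,81,82,56],"xj":{"gt":81}}}
After op 11 (add /hu/4/3 43): {"by":[{"a":14,"cg":12,"s":23},[57,57],[6,30,38,67,23]],"hu":[[82,47],{"ass":31,"gcq":36,"grr":22,"ja":91},[50,94,8,49],[70,82],[31,41,15,43]],"xd":{"ra":[86,94,81,82,56],"xj":{"gt":81}}}
After op 12 (add /by 60): {"by":60,"hu":[[82,47],{"ass":31,"gcq":36,"grr":22,"ja":91},[50,94,8,49],[70,82],[31,41,15,43]],"xd":{"ra":[86,94,81,82,56],"xj":{"gt":81}}}
After op 13 (remove /hu/2/0): {"by":60,"hu":[[82,47],{"ass":31,"gcq":36,"grr":22,"ja":91},[94,8,49],[70,82],[31,41,15,43]],"xd":{"ra":[86,94,81,82,56],"xj":{"gt":81}}}
After op 14 (add /hu/1/adz 4): {"by":60,"hu":[[82,47],{"adz":4,"ass":31,"gcq":36,"grr":22,"ja":91},[94,8,49],[70,82],[31,41,15,43]],"xd":{"ra":[86,94,81,82,56],"xj":{"gt":81}}}
After op 15 (replace /hu/0 94): {"by":60,"hu":[94,{"adz":4,"ass":31,"gcq":36,"grr":22,"ja":91},[94,8,49],[70,82],[31,41,15,43]],"xd":{"ra":[86,94,81,82,56],"xj":{"gt":81}}}
After op 16 (replace /hu/1/gcq 26): {"by":60,"hu":[94,{"adz":4,"ass":31,"gcq":26,"grr":22,"ja":91},[94,8,49],[70,82],[31,41,15,43]],"xd":{"ra":[86,94,81,82,56],"xj":{"gt":81}}}
After op 17 (add /hu/1/gj 31): {"by":60,"hu":[94,{"adz":4,"ass":31,"gcq":26,"gj":31,"grr":22,"ja":91},[94,8,49],[70,82],[31,41,15,43]],"xd":{"ra":[86,94,81,82,56],"xj":{"gt":81}}}
After op 18 (add /xd/wd 89): {"by":60,"hu":[94,{"adz":4,"ass":31,"gcq":26,"gj":31,"grr":22,"ja":91},[94,8,49],[70,82],[31,41,15,43]],"xd":{"ra":[86,94,81,82,56],"wd":89,"xj":{"gt":81}}}

Answer: {"by":60,"hu":[94,{"adz":4,"ass":31,"gcq":26,"gj":31,"grr":22,"ja":91},[94,8,49],[70,82],[31,41,15,43]],"xd":{"ra":[86,94,81,82,56],"wd":89,"xj":{"gt":81}}}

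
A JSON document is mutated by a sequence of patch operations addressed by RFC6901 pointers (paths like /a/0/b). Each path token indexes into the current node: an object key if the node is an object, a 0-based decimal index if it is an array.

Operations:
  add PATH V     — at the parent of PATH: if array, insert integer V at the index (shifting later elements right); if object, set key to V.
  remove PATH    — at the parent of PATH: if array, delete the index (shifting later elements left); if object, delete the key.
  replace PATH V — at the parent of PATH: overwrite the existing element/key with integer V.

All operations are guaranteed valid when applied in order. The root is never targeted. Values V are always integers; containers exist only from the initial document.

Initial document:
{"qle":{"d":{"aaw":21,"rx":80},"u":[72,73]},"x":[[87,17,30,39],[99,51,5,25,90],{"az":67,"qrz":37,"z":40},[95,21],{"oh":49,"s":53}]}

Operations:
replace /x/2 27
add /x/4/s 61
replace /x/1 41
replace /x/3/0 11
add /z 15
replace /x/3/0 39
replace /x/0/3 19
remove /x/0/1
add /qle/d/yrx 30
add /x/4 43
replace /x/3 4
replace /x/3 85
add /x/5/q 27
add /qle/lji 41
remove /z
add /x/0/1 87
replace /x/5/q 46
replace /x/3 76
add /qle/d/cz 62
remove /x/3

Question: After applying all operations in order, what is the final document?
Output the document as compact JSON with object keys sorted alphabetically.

Answer: {"qle":{"d":{"aaw":21,"cz":62,"rx":80,"yrx":30},"lji":41,"u":[72,73]},"x":[[87,87,30,19],41,27,43,{"oh":49,"q":46,"s":61}]}

Derivation:
After op 1 (replace /x/2 27): {"qle":{"d":{"aaw":21,"rx":80},"u":[72,73]},"x":[[87,17,30,39],[99,51,5,25,90],27,[95,21],{"oh":49,"s":53}]}
After op 2 (add /x/4/s 61): {"qle":{"d":{"aaw":21,"rx":80},"u":[72,73]},"x":[[87,17,30,39],[99,51,5,25,90],27,[95,21],{"oh":49,"s":61}]}
After op 3 (replace /x/1 41): {"qle":{"d":{"aaw":21,"rx":80},"u":[72,73]},"x":[[87,17,30,39],41,27,[95,21],{"oh":49,"s":61}]}
After op 4 (replace /x/3/0 11): {"qle":{"d":{"aaw":21,"rx":80},"u":[72,73]},"x":[[87,17,30,39],41,27,[11,21],{"oh":49,"s":61}]}
After op 5 (add /z 15): {"qle":{"d":{"aaw":21,"rx":80},"u":[72,73]},"x":[[87,17,30,39],41,27,[11,21],{"oh":49,"s":61}],"z":15}
After op 6 (replace /x/3/0 39): {"qle":{"d":{"aaw":21,"rx":80},"u":[72,73]},"x":[[87,17,30,39],41,27,[39,21],{"oh":49,"s":61}],"z":15}
After op 7 (replace /x/0/3 19): {"qle":{"d":{"aaw":21,"rx":80},"u":[72,73]},"x":[[87,17,30,19],41,27,[39,21],{"oh":49,"s":61}],"z":15}
After op 8 (remove /x/0/1): {"qle":{"d":{"aaw":21,"rx":80},"u":[72,73]},"x":[[87,30,19],41,27,[39,21],{"oh":49,"s":61}],"z":15}
After op 9 (add /qle/d/yrx 30): {"qle":{"d":{"aaw":21,"rx":80,"yrx":30},"u":[72,73]},"x":[[87,30,19],41,27,[39,21],{"oh":49,"s":61}],"z":15}
After op 10 (add /x/4 43): {"qle":{"d":{"aaw":21,"rx":80,"yrx":30},"u":[72,73]},"x":[[87,30,19],41,27,[39,21],43,{"oh":49,"s":61}],"z":15}
After op 11 (replace /x/3 4): {"qle":{"d":{"aaw":21,"rx":80,"yrx":30},"u":[72,73]},"x":[[87,30,19],41,27,4,43,{"oh":49,"s":61}],"z":15}
After op 12 (replace /x/3 85): {"qle":{"d":{"aaw":21,"rx":80,"yrx":30},"u":[72,73]},"x":[[87,30,19],41,27,85,43,{"oh":49,"s":61}],"z":15}
After op 13 (add /x/5/q 27): {"qle":{"d":{"aaw":21,"rx":80,"yrx":30},"u":[72,73]},"x":[[87,30,19],41,27,85,43,{"oh":49,"q":27,"s":61}],"z":15}
After op 14 (add /qle/lji 41): {"qle":{"d":{"aaw":21,"rx":80,"yrx":30},"lji":41,"u":[72,73]},"x":[[87,30,19],41,27,85,43,{"oh":49,"q":27,"s":61}],"z":15}
After op 15 (remove /z): {"qle":{"d":{"aaw":21,"rx":80,"yrx":30},"lji":41,"u":[72,73]},"x":[[87,30,19],41,27,85,43,{"oh":49,"q":27,"s":61}]}
After op 16 (add /x/0/1 87): {"qle":{"d":{"aaw":21,"rx":80,"yrx":30},"lji":41,"u":[72,73]},"x":[[87,87,30,19],41,27,85,43,{"oh":49,"q":27,"s":61}]}
After op 17 (replace /x/5/q 46): {"qle":{"d":{"aaw":21,"rx":80,"yrx":30},"lji":41,"u":[72,73]},"x":[[87,87,30,19],41,27,85,43,{"oh":49,"q":46,"s":61}]}
After op 18 (replace /x/3 76): {"qle":{"d":{"aaw":21,"rx":80,"yrx":30},"lji":41,"u":[72,73]},"x":[[87,87,30,19],41,27,76,43,{"oh":49,"q":46,"s":61}]}
After op 19 (add /qle/d/cz 62): {"qle":{"d":{"aaw":21,"cz":62,"rx":80,"yrx":30},"lji":41,"u":[72,73]},"x":[[87,87,30,19],41,27,76,43,{"oh":49,"q":46,"s":61}]}
After op 20 (remove /x/3): {"qle":{"d":{"aaw":21,"cz":62,"rx":80,"yrx":30},"lji":41,"u":[72,73]},"x":[[87,87,30,19],41,27,43,{"oh":49,"q":46,"s":61}]}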